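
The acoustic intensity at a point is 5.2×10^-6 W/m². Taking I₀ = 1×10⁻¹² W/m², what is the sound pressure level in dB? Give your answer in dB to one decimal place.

Dividing by I₀ shifts the exponent by 12: I/I₀ = 5.2×10^6.
L = 10·(0.7160 + 6) = 67.16 dB.

67.2 dB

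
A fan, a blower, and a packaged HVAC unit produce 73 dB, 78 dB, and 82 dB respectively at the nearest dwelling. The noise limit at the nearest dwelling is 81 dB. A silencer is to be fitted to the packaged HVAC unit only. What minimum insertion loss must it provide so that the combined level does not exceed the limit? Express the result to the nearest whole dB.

6 dB

Fixed contribution from the other sources: Σ 10^(L/10) = 10^(73/10) + 10^(78/10) = 8.305e+07 (79.19 dB).
To meet 81 dB overall, the treated packaged HVAC unit may contribute at most 10^(81/10) − 8.305e+07 = 4.284e+07, i.e. 76.32 dB.
So the packaged HVAC unit must be reduced from 82 to 76.32 dB: IL = 5.68 dB.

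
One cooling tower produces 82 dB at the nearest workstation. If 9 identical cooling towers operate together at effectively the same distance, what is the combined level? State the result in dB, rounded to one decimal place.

91.5 dB

With 9 equal, uncorrelated contributions the intensity is 9× that of one unit, giving a rise of 10·log₁₀ 9.
L_total = 82 + 10·log₁₀(9) = 82 + 9.542 = 91.54 dB.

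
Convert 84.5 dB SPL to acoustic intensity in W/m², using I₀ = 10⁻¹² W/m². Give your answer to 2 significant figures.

0.00028 W/m²

L = 10·log₁₀(I/I₀) ⇒ I = I₀·10^(L/10) = 10⁻¹² × 10^8.45.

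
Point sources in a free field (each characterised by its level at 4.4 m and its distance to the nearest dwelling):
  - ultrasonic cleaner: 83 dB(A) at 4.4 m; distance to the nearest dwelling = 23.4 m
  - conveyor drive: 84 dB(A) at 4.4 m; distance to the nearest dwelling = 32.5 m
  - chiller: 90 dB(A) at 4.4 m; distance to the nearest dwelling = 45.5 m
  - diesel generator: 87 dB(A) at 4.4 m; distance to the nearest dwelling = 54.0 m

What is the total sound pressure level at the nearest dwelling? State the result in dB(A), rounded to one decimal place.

Propagate each source to the receiver with L = L_ref − 20·log₁₀(r/r_ref), then add intensities.
ultrasonic cleaner: 83 − 20·log₁₀(23.4/4.4) = 83 − 14.52 = 68.48 dB(A).
conveyor drive: 84 − 20·log₁₀(32.5/4.4) = 84 − 17.37 = 66.63 dB(A).
chiller: 90 − 20·log₁₀(45.5/4.4) = 90 − 20.29 = 69.71 dB(A).
diesel generator: 87 − 20·log₁₀(54.0/4.4) = 87 − 21.78 = 65.22 dB(A).
Σ 10^(L/10) = 2.434e+07 → L_total = 10·log₁₀(2.434e+07) = 73.86 dB(A).

73.9 dB(A)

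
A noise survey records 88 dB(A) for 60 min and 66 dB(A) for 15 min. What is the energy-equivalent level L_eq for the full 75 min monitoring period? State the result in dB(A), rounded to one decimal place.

87.0 dB(A)

The energy average is taken in the linear domain: L_eq = 10·log₁₀[(Σ tᵢ·10^(Lᵢ/10))/T], T = 75 min.
Σ tᵢ·10^(Lᵢ/10) = 60·10^(88/10) + 15·10^(66/10) = 3.792e+10.
L_eq = 10·log₁₀(3.792e+10/75) = 87.04 dB(A).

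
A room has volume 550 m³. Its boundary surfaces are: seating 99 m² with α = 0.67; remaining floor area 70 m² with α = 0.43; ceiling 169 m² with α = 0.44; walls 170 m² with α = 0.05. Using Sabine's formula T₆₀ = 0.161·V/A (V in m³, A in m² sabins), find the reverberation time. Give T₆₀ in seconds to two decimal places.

A = Σ Sᵢαᵢ = 99·0.67 + 70·0.43 + 169·0.44 + 170·0.05 = 179.29 m².
T₆₀ = 0.161 × 550 / 179.29 = 0.494 s.

0.49 s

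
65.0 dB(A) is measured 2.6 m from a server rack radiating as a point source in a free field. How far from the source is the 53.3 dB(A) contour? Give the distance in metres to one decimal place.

10.0 m

The 11.7 dB drop corresponds to a distance ratio of 10^(11.7/20) for a point source.
r₂ = 2.6·10^((65.0−53.3)/20) = 2.6·10^(11.7/20) = 10.00 m.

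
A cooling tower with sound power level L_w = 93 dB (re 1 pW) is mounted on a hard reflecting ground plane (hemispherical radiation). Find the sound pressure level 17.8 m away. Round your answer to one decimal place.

Free-field hemispherical radiation: L_p = L_w − 10·log₁₀(2π·r²), r = 17.8 m.
2π·r² = 1991 m², 10·log₁₀ of that is 32.990 dB.
L_p = 93 − 32.990 = 60.01 dB.

60.0 dB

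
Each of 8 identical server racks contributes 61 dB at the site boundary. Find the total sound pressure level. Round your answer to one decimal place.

With 8 equal, uncorrelated contributions the intensity is 8× that of one unit, giving a rise of 10·log₁₀ 8.
L_total = 61 + 10·log₁₀(8) = 61 + 9.031 = 70.03 dB.

70.0 dB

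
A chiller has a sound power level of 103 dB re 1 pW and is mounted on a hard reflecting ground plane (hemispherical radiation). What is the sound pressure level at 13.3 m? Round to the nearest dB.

73 dB

Free-field hemispherical radiation: L_p = L_w − 10·log₁₀(2π·r²), r = 13.3 m.
2π·r² = 1111 m², 10·log₁₀ of that is 30.459 dB.
L_p = 103 − 30.459 = 72.54 dB.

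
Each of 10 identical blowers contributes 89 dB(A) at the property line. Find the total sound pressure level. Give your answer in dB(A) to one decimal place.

99.0 dB(A)

L_total = L₁ + 10·log₁₀ N for N identical incoherent sources.
L_total = 89 + 10·log₁₀(10) = 89 + 10.000 = 99.00 dB(A).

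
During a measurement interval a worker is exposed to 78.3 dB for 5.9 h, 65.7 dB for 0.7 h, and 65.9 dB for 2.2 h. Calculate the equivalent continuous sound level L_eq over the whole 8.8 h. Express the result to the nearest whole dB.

77 dB

Weight each interval's intensity by its duration and average over T = 8.8 h:
Σ tᵢ·10^(Lᵢ/10) = 5.9·10^(78.3/10) + 0.7·10^(65.7/10) + 2.2·10^(65.9/10) = 4.100e+08.
L_eq = 10·log₁₀(4.100e+08/8.8) = 76.68 dB.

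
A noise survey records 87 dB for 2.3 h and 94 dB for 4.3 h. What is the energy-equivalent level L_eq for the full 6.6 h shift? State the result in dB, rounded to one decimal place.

92.6 dB

Weight each interval's intensity by its duration and average over T = 6.6 h:
Σ tᵢ·10^(Lᵢ/10) = 2.3·10^(87/10) + 4.3·10^(94/10) = 1.195e+10.
L_eq = 10·log₁₀(1.195e+10/6.6) = 92.58 dB.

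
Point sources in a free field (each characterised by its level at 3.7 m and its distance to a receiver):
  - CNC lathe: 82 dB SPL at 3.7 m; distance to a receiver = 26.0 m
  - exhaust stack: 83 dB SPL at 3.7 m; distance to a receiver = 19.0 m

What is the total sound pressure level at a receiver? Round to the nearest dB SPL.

70 dB SPL

Apply inverse-square spreading to bring every level to the receiver, then sum 10^(L/10).
CNC lathe: 82 − 20·log₁₀(26.0/3.7) = 82 − 16.94 = 65.06 dB SPL.
exhaust stack: 83 − 20·log₁₀(19.0/3.7) = 83 − 14.21 = 68.79 dB SPL.
Σ 10^(L/10) = 1.078e+07 → L_total = 10·log₁₀(1.078e+07) = 70.32 dB SPL.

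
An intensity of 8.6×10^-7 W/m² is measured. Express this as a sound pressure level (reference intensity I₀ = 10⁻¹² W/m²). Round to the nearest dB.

59 dB

Dividing by I₀ shifts the exponent by 12: I/I₀ = 8.6×10^5.
L = 10·(0.9345 + 5) = 59.34 dB.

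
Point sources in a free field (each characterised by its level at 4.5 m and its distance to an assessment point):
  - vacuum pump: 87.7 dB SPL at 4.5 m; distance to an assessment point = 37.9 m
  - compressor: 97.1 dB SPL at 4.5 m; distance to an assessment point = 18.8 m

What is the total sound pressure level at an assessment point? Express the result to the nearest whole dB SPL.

First find each source's level at the receiver (point-source: −20·log₁₀(r/r_ref)), then combine on an intensity basis.
vacuum pump: 87.7 − 20·log₁₀(37.9/4.5) = 87.7 − 18.51 = 69.19 dB SPL.
compressor: 97.1 − 20·log₁₀(18.8/4.5) = 97.1 − 12.42 = 84.68 dB SPL.
Σ 10^(L/10) = 3.021e+08 → L_total = 10·log₁₀(3.021e+08) = 84.80 dB SPL.

85 dB SPL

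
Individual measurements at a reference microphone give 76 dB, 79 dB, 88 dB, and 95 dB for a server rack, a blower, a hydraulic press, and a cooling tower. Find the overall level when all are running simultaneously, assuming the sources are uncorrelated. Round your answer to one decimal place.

95.9 dB

Incoherent sources combine by intensity addition: L_total = 10·log₁₀(Σ 10^(L_i/10)).
Σ 10^(L/10) = 10^(76/10) + 10^(79/10) + 10^(88/10) + 10^(95/10) = 3.912e+09.
L_total = 10·log₁₀(3.912e+09) = 95.92 dB.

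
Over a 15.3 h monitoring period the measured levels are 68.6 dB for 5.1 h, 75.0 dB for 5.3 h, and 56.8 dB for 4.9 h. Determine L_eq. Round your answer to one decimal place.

71.3 dB

Weight each interval's intensity by its duration and average over T = 15.3 h:
Σ tᵢ·10^(Lᵢ/10) = 5.1·10^(68.6/10) + 5.3·10^(75.0/10) + 4.9·10^(56.8/10) = 2.069e+08.
L_eq = 10·log₁₀(2.069e+08/15.3) = 71.31 dB.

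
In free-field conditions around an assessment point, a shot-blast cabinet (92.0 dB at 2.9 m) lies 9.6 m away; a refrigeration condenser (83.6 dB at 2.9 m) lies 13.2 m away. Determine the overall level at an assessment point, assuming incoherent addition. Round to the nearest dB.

82 dB

First find each source's level at the receiver (point-source: −20·log₁₀(r/r_ref)), then combine on an intensity basis.
shot-blast cabinet: 92.0 − 20·log₁₀(9.6/2.9) = 92.0 − 10.40 = 81.60 dB.
refrigeration condenser: 83.6 − 20·log₁₀(13.2/2.9) = 83.6 − 13.16 = 70.44 dB.
Σ 10^(L/10) = 1.557e+08 → L_total = 10·log₁₀(1.557e+08) = 81.92 dB.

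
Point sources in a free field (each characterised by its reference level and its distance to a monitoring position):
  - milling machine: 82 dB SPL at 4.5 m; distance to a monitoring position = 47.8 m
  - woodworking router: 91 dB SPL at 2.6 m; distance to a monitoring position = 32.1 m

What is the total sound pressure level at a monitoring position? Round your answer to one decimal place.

Apply inverse-square spreading to bring every level to the receiver, then sum 10^(L/10).
milling machine: 82 − 20·log₁₀(47.8/4.5) = 82 − 20.52 = 61.48 dB SPL.
woodworking router: 91 − 20·log₁₀(32.1/2.6) = 91 − 21.83 = 69.17 dB SPL.
Σ 10^(L/10) = 9.664e+06 → L_total = 10·log₁₀(9.664e+06) = 69.85 dB SPL.

69.9 dB SPL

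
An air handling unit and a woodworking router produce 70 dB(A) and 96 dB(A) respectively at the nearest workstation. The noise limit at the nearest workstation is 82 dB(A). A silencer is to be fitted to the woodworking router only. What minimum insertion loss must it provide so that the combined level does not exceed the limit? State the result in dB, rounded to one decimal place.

Everything except the woodworking router sums to 10^(70/10) = 1.000e+07 in linear terms, 70.00 dB(A).
To meet 82 dB(A) overall, the treated woodworking router may contribute at most 10^(82/10) − 1.000e+07 = 1.485e+08, i.e. 81.72 dB(A).
So the woodworking router must be reduced from 96 to 81.72 dB(A): IL = 14.28 dB.

14.3 dB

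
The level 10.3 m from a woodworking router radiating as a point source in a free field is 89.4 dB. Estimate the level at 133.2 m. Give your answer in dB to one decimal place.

67.2 dB

Point-source attenuation: ΔL = 20·log₁₀(r₂/r₁) = 20·log₁₀(133.2/10.3) = 22.233 dB.
L₂ = 89.4 − 20·log₁₀(133.2/10.3) = 89.4 − 22.233 = 67.17 dB.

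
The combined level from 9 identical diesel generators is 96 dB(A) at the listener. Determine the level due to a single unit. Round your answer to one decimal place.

86.5 dB(A)

9 equal contributions raise the level by 10·log₁₀ 9 = 9.542 dB, so each unit alone gives 96 − 9.542.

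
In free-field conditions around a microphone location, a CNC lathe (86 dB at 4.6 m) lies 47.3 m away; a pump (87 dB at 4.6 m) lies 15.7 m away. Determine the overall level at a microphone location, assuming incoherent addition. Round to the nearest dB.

77 dB

Apply inverse-square spreading to bring every level to the receiver, then sum 10^(L/10).
CNC lathe: 86 − 20·log₁₀(47.3/4.6) = 86 − 20.24 = 65.76 dB.
pump: 87 − 20·log₁₀(15.7/4.6) = 87 − 10.66 = 76.34 dB.
Σ 10^(L/10) = 4.679e+07 → L_total = 10·log₁₀(4.679e+07) = 76.70 dB.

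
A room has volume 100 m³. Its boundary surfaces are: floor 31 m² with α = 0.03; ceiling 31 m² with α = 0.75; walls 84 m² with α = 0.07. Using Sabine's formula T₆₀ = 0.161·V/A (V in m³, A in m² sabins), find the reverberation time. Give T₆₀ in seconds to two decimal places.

Summing Sᵢαᵢ: 31·0.03 + 31·0.75 + 84·0.07 = 30.06 m².
T₆₀ = 0.161·V/A = 0.161·100/30.06 = 0.536 s.

0.54 s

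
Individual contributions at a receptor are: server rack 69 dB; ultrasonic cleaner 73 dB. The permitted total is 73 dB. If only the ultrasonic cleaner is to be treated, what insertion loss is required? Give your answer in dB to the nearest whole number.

2 dB

Everything except the ultrasonic cleaner sums to 10^(69/10) = 7.943e+06 in linear terms, 69.00 dB.
To meet 73 dB overall, the treated ultrasonic cleaner may contribute at most 10^(73/10) − 7.943e+06 = 1.201e+07, i.e. 70.80 dB.
So the ultrasonic cleaner must be reduced from 73 to 70.80 dB: IL = 2.20 dB.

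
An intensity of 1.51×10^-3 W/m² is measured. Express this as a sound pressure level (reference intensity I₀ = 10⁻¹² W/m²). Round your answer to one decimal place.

Dividing by I₀ shifts the exponent by 12: I/I₀ = 1.51×10^9.
L = 10·(0.1790 + 9) = 91.79 dB.

91.8 dB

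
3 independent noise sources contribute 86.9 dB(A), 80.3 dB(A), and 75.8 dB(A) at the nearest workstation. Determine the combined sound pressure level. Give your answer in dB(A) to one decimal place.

Incoherent sources combine by intensity addition: L_total = 10·log₁₀(Σ 10^(L_i/10)).
Σ 10^(L/10) = 10^(86.9/10) + 10^(80.3/10) + 10^(75.8/10) = 6.349e+08.
L_total = 10·log₁₀(6.349e+08) = 88.03 dB(A).

88.0 dB(A)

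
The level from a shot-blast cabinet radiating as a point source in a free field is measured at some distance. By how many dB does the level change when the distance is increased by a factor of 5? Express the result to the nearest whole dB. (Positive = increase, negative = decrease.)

Point-source spreading: ΔL = −20·log₁₀(r₂/r₁).
ΔL = −20·log₁₀(5) = -13.98 dB.

-14 dB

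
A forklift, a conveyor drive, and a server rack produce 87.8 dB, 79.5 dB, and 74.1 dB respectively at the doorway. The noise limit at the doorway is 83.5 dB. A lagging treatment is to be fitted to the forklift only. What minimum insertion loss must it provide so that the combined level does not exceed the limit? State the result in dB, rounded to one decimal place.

7.4 dB

Everything except the forklift sums to 10^(79.5/10) + 10^(74.1/10) = 1.148e+08 in linear terms, 80.60 dB.
The limit corresponds to 10^(83.5/10) = 2.239e+08; subtracting the fixed part leaves 1.090e+08 for the forklift, i.e. 80.38 dB.
Required insertion loss = 87.8 − 80.38 = 7.42 dB.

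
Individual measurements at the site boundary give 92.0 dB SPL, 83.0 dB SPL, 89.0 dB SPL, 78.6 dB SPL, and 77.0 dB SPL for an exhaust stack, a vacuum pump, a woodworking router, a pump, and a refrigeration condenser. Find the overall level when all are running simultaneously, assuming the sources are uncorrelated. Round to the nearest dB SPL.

94 dB SPL

For uncorrelated sources the intensities add, so convert each level to linear form, sum, and take 10·log₁₀ of the total.
Σ 10^(L/10) = 10^(92.0/10) + 10^(83.0/10) + 10^(89.0/10) + 10^(78.6/10) + 10^(77.0/10) = 2.701e+09.
L_total = 10·log₁₀(2.701e+09) = 94.32 dB SPL.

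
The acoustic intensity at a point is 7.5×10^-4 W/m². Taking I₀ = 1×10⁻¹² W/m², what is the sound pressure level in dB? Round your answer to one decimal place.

88.8 dB

I/I₀ = 7.5×10^-4/10⁻¹² = 7.5×10^8, and L = 10·log₁₀(I/I₀).
L = 10·(0.8751 + 8) = 88.75 dB.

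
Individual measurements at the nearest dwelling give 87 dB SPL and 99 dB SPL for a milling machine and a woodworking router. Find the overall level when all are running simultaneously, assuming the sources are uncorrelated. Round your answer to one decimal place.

99.3 dB SPL

For uncorrelated sources the intensities add, so convert each level to linear form, sum, and take 10·log₁₀ of the total.
Σ 10^(L/10) = 10^(87/10) + 10^(99/10) = 8.444e+09.
L_total = 10·log₁₀(8.444e+09) = 99.27 dB SPL.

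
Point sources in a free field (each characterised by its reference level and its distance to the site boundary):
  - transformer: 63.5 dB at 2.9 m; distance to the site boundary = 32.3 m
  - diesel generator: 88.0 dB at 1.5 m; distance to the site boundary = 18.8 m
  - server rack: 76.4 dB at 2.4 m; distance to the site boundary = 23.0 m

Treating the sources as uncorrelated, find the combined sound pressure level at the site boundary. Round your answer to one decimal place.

First find each source's level at the receiver (point-source: −20·log₁₀(r/r_ref)), then combine on an intensity basis.
transformer: 63.5 − 20·log₁₀(32.3/2.9) = 63.5 − 20.94 = 42.56 dB.
diesel generator: 88.0 − 20·log₁₀(18.8/1.5) = 88.0 − 21.96 = 66.04 dB.
server rack: 76.4 − 20·log₁₀(23.0/2.4) = 76.4 − 19.63 = 56.77 dB.
Σ 10^(L/10) = 4.510e+06 → L_total = 10·log₁₀(4.510e+06) = 66.54 dB.

66.5 dB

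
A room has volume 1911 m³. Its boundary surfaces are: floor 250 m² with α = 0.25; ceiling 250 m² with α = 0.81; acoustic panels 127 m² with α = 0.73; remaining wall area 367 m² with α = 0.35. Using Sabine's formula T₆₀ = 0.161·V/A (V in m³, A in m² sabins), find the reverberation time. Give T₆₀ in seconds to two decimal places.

Total absorption A = 250·0.25 + 250·0.81 + 127·0.73 + 367·0.35 = 486.16 m² sabins.
T₆₀ = 0.161·V/A = 0.161·1911/486.16 = 0.633 s.

0.63 s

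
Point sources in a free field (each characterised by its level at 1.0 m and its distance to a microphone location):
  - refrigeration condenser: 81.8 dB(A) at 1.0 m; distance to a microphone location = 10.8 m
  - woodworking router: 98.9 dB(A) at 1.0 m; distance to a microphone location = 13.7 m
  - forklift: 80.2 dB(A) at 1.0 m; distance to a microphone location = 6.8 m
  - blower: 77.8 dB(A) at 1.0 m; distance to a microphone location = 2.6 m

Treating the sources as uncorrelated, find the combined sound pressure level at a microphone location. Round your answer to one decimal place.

Apply inverse-square spreading to bring every level to the receiver, then sum 10^(L/10).
refrigeration condenser: 81.8 − 20·log₁₀(10.8/1.0) = 81.8 − 20.67 = 61.13 dB(A).
woodworking router: 98.9 − 20·log₁₀(13.7/1.0) = 98.9 − 22.73 = 76.17 dB(A).
forklift: 80.2 − 20·log₁₀(6.8/1.0) = 80.2 − 16.65 = 63.55 dB(A).
blower: 77.8 − 20·log₁₀(2.6/1.0) = 77.8 − 8.30 = 69.50 dB(A).
Σ 10^(L/10) = 5.383e+07 → L_total = 10·log₁₀(5.383e+07) = 77.31 dB(A).

77.3 dB(A)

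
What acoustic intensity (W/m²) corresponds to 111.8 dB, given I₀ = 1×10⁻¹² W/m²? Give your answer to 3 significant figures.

0.151 W/m²

L = 10·log₁₀(I/I₀) ⇒ I = I₀·10^(L/10) = 10⁻¹² × 10^11.18.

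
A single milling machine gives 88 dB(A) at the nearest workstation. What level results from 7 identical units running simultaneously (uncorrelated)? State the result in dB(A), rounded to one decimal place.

With 7 equal, uncorrelated contributions the intensity is 7× that of one unit, giving a rise of 10·log₁₀ 7.
L_total = 88 + 10·log₁₀(7) = 88 + 8.451 = 96.45 dB(A).

96.5 dB(A)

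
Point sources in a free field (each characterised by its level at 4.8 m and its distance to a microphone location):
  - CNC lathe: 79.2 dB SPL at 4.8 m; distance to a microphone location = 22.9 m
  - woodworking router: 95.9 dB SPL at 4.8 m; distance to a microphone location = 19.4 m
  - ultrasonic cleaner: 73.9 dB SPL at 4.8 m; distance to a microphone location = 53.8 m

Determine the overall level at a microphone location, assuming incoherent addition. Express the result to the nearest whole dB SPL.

84 dB SPL

First find each source's level at the receiver (point-source: −20·log₁₀(r/r_ref)), then combine on an intensity basis.
CNC lathe: 79.2 − 20·log₁₀(22.9/4.8) = 79.2 − 13.57 = 65.63 dB SPL.
woodworking router: 95.9 − 20·log₁₀(19.4/4.8) = 95.9 − 12.13 = 83.77 dB SPL.
ultrasonic cleaner: 73.9 − 20·log₁₀(53.8/4.8) = 73.9 − 20.99 = 52.91 dB SPL.
Σ 10^(L/10) = 2.420e+08 → L_total = 10·log₁₀(2.420e+08) = 83.84 dB SPL.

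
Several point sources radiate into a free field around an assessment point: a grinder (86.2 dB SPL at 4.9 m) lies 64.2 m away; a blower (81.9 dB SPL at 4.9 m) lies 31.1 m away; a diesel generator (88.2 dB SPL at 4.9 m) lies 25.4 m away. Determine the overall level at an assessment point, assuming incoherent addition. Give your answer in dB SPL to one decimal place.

First find each source's level at the receiver (point-source: −20·log₁₀(r/r_ref)), then combine on an intensity basis.
grinder: 86.2 − 20·log₁₀(64.2/4.9) = 86.2 − 22.35 = 63.85 dB SPL.
blower: 81.9 − 20·log₁₀(31.1/4.9) = 81.9 − 16.05 = 65.85 dB SPL.
diesel generator: 88.2 − 20·log₁₀(25.4/4.9) = 88.2 − 14.29 = 73.91 dB SPL.
Σ 10^(L/10) = 3.086e+07 → L_total = 10·log₁₀(3.086e+07) = 74.89 dB SPL.

74.9 dB SPL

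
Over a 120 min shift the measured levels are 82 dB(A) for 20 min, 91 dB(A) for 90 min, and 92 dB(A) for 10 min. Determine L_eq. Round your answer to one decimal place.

The energy average is taken in the linear domain: L_eq = 10·log₁₀[(Σ tᵢ·10^(Lᵢ/10))/T], T = 120 min.
Σ tᵢ·10^(Lᵢ/10) = 20·10^(82/10) + 90·10^(91/10) + 10·10^(92/10) = 1.323e+11.
L_eq = 10·log₁₀(1.323e+11/120) = 90.42 dB(A).

90.4 dB(A)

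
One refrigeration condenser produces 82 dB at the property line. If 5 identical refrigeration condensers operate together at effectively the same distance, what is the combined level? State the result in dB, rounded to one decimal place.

89.0 dB

With 5 equal, uncorrelated contributions the intensity is 5× that of one unit, giving a rise of 10·log₁₀ 5.
L_total = 82 + 10·log₁₀(5) = 82 + 6.990 = 88.99 dB.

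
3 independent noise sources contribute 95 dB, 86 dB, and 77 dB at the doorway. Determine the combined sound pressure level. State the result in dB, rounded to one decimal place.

95.6 dB

Incoherent sources combine by intensity addition: L_total = 10·log₁₀(Σ 10^(L_i/10)).
Σ 10^(L/10) = 10^(95/10) + 10^(86/10) + 10^(77/10) = 3.611e+09.
L_total = 10·log₁₀(3.611e+09) = 95.58 dB.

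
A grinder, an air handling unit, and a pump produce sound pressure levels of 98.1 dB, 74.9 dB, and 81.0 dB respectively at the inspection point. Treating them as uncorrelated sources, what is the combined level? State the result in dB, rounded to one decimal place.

98.2 dB

For uncorrelated sources the intensities add, so convert each level to linear form, sum, and take 10·log₁₀ of the total.
Σ 10^(L/10) = 10^(98.1/10) + 10^(74.9/10) + 10^(81.0/10) = 6.613e+09.
L_total = 10·log₁₀(6.613e+09) = 98.20 dB.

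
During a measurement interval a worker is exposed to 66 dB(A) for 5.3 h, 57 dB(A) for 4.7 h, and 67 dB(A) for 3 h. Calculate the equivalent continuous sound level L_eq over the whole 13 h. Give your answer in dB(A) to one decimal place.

64.7 dB(A)

The energy average is taken in the linear domain: L_eq = 10·log₁₀[(Σ tᵢ·10^(Lᵢ/10))/T], T = 13 h.
Σ tᵢ·10^(Lᵢ/10) = 5.3·10^(66/10) + 4.7·10^(57/10) + 3·10^(67/10) = 3.849e+07.
L_eq = 10·log₁₀(3.849e+07/13) = 64.71 dB(A).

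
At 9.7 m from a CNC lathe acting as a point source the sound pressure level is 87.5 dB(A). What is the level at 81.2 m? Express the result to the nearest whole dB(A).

69 dB(A)

Spherical spreading from a point source gives a 20·log₁₀(r₂/r₁) drop.
L₂ = 87.5 − 20·log₁₀(81.2/9.7) = 87.5 − 18.456 = 69.04 dB(A).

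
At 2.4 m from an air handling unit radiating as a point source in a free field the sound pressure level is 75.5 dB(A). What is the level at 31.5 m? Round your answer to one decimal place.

53.1 dB(A)

Point-source attenuation: ΔL = 20·log₁₀(r₂/r₁) = 20·log₁₀(31.5/2.4) = 22.362 dB.
L₂ = 75.5 − 20·log₁₀(31.5/2.4) = 75.5 − 22.362 = 53.14 dB(A).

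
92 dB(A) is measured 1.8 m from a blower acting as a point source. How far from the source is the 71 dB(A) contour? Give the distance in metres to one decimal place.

The 21.0 dB drop corresponds to a distance ratio of 10^(21.0/20) for a point source.
r₂ = 1.8·10^((92−71)/20) = 1.8·10^(21.0/20) = 20.20 m.

20.2 m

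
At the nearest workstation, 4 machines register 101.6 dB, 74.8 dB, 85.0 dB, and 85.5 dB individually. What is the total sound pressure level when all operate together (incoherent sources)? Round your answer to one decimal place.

For uncorrelated sources the intensities add, so convert each level to linear form, sum, and take 10·log₁₀ of the total.
Σ 10^(L/10) = 10^(101.6/10) + 10^(74.8/10) + 10^(85.0/10) + 10^(85.5/10) = 1.516e+10.
L_total = 10·log₁₀(1.516e+10) = 101.81 dB.

101.8 dB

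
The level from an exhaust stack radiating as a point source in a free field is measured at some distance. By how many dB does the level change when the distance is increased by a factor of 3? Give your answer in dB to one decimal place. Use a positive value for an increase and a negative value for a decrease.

A point source loses 6 dB per doubling of distance; generally ΔL = −20·log₁₀(r₂/r₁).
ΔL = −20·log₁₀(3) = -9.54 dB.

-9.5 dB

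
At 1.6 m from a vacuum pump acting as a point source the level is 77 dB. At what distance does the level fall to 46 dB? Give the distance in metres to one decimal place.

56.8 m

The 31.0 dB drop corresponds to a distance ratio of 10^(31.0/20) for a point source.
r₂ = 1.6·10^((77−46)/20) = 1.6·10^(31.0/20) = 56.77 m.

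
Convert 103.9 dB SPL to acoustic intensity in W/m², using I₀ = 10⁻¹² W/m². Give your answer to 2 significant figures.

L = 10·log₁₀(I/I₀) ⇒ I = I₀·10^(L/10) = 10⁻¹² × 10^10.39.

0.025 W/m²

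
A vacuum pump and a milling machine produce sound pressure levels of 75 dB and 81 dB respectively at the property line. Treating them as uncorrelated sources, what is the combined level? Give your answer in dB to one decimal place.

For uncorrelated sources the intensities add, so convert each level to linear form, sum, and take 10·log₁₀ of the total.
Σ 10^(L/10) = 10^(75/10) + 10^(81/10) = 1.575e+08.
L_total = 10·log₁₀(1.575e+08) = 81.97 dB.

82.0 dB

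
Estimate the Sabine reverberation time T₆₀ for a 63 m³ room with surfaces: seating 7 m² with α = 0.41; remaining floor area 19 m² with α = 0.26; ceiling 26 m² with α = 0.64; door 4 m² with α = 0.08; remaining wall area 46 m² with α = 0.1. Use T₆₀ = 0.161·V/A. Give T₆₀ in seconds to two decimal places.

0.35 s

Summing Sᵢαᵢ: 7·0.41 + 19·0.26 + 26·0.64 + 4·0.08 + 46·0.1 = 29.37 m².
T₆₀ = 0.161·V/A = 0.161·63/29.37 = 0.345 s.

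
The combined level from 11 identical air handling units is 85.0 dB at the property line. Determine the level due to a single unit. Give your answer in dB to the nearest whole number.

75 dB

Dividing the total intensity by 11 lowers the level by 10·log₁₀ 11 = 10.414 dB: L₁ = 85.0 − 10.414.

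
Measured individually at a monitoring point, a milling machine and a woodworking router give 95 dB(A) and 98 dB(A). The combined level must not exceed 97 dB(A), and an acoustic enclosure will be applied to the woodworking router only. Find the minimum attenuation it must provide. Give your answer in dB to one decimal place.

5.3 dB

The untreated sources together contribute 10^(95/10) = 3.162e+09, i.e. 95.00 dB(A).
To meet 97 dB(A) overall, the treated woodworking router may contribute at most 10^(97/10) − 3.162e+09 = 1.850e+09, i.e. 92.67 dB(A).
Required insertion loss = 98 − 92.67 = 5.33 dB.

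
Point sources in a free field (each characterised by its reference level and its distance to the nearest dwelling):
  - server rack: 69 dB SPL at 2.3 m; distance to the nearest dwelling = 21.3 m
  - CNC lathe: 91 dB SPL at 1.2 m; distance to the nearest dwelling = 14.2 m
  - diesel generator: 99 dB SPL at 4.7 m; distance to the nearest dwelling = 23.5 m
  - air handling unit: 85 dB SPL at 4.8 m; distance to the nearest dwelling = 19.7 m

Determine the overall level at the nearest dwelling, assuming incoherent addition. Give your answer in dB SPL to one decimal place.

85.4 dB SPL

First find each source's level at the receiver (point-source: −20·log₁₀(r/r_ref)), then combine on an intensity basis.
server rack: 69 − 20·log₁₀(21.3/2.3) = 69 − 19.33 = 49.67 dB SPL.
CNC lathe: 91 − 20·log₁₀(14.2/1.2) = 91 − 21.46 = 69.54 dB SPL.
diesel generator: 99 − 20·log₁₀(23.5/4.7) = 99 − 13.98 = 85.02 dB SPL.
air handling unit: 85 − 20·log₁₀(19.7/4.8) = 85 − 12.26 = 72.74 dB SPL.
Σ 10^(L/10) = 3.456e+08 → L_total = 10·log₁₀(3.456e+08) = 85.39 dB SPL.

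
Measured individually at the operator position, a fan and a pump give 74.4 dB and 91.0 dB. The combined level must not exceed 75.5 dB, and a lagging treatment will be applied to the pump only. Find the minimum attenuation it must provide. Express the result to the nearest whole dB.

Everything except the pump sums to 10^(74.4/10) = 2.754e+07 in linear terms, 74.40 dB.
The limit corresponds to 10^(75.5/10) = 3.548e+07; subtracting the fixed part leaves 7.939e+06 for the pump, i.e. 69.00 dB.
Required insertion loss = 91.0 − 69.00 = 22.00 dB.

22 dB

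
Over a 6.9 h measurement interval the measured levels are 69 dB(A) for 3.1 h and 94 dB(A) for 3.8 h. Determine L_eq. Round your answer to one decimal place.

The energy average is taken in the linear domain: L_eq = 10·log₁₀[(Σ tᵢ·10^(Lᵢ/10))/T], T = 6.9 h.
Σ tᵢ·10^(Lᵢ/10) = 3.1·10^(69/10) + 3.8·10^(94/10) = 9.570e+09.
L_eq = 10·log₁₀(9.570e+09/6.9) = 91.42 dB(A).

91.4 dB(A)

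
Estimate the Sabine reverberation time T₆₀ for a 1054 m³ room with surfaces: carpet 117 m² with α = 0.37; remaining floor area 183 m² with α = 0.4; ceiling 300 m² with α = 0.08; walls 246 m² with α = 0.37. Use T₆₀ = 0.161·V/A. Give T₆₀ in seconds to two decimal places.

0.73 s

Summing Sᵢαᵢ: 117·0.37 + 183·0.4 + 300·0.08 + 246·0.37 = 231.51 m².
T₆₀ = 0.161·V/A = 0.161·1054/231.51 = 0.733 s.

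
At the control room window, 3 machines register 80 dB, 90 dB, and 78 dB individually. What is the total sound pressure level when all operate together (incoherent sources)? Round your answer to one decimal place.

Incoherent sources combine by intensity addition: L_total = 10·log₁₀(Σ 10^(L_i/10)).
Σ 10^(L/10) = 10^(80/10) + 10^(90/10) + 10^(78/10) = 1.163e+09.
L_total = 10·log₁₀(1.163e+09) = 90.66 dB.

90.7 dB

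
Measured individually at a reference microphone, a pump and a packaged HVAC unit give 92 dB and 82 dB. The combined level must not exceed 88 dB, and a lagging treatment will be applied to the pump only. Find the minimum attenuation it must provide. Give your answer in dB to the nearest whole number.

Everything except the pump sums to 10^(82/10) = 1.585e+08 in linear terms, 82.00 dB.
To meet 88 dB overall, the treated pump may contribute at most 10^(88/10) − 1.585e+08 = 4.725e+08, i.e. 86.74 dB.
Required insertion loss = 92 − 86.74 = 5.26 dB.

5 dB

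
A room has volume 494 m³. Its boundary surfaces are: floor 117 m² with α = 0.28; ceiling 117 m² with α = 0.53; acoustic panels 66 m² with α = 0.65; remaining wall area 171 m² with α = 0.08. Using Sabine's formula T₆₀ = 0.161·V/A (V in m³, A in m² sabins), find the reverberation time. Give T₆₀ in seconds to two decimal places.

A = Σ Sᵢαᵢ = 117·0.28 + 117·0.53 + 66·0.65 + 171·0.08 = 151.35 m².
T₆₀ = 0.161·V/A = 0.161·494/151.35 = 0.525 s.

0.53 s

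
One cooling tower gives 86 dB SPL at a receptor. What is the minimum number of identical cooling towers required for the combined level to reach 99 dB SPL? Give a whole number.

N identical sources give L₁ + 10·log₁₀ N, so require 10·log₁₀ N ≥ 99 − 86 = 13.0 dB.
N ≥ 10^(13.0/10) = 19.953, so N = 20.

20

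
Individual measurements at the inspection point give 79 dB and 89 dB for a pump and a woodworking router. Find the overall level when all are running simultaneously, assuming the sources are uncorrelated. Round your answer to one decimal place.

For uncorrelated sources the intensities add, so convert each level to linear form, sum, and take 10·log₁₀ of the total.
Σ 10^(L/10) = 10^(79/10) + 10^(89/10) = 8.738e+08.
L_total = 10·log₁₀(8.738e+08) = 89.41 dB.

89.4 dB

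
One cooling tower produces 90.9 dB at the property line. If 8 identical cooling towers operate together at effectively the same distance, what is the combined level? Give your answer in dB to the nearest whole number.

L_total = L₁ + 10·log₁₀ N for N identical incoherent sources.
L_total = 90.9 + 10·log₁₀(8) = 90.9 + 9.031 = 99.93 dB.

100 dB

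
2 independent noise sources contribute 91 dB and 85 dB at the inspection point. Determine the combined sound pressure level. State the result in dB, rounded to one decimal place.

Incoherent sources combine by intensity addition: L_total = 10·log₁₀(Σ 10^(L_i/10)).
Σ 10^(L/10) = 10^(91/10) + 10^(85/10) = 1.575e+09.
L_total = 10·log₁₀(1.575e+09) = 91.97 dB.

92.0 dB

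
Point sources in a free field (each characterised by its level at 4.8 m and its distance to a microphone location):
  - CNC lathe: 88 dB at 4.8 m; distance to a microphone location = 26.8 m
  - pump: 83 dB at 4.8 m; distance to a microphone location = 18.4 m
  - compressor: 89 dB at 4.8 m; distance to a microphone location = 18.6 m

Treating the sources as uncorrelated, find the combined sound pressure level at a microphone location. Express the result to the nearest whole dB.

Apply inverse-square spreading to bring every level to the receiver, then sum 10^(L/10).
CNC lathe: 88 − 20·log₁₀(26.8/4.8) = 88 − 14.94 = 73.06 dB.
pump: 83 − 20·log₁₀(18.4/4.8) = 83 − 11.67 = 71.33 dB.
compressor: 89 − 20·log₁₀(18.6/4.8) = 89 − 11.77 = 77.23 dB.
Σ 10^(L/10) = 8.672e+07 → L_total = 10·log₁₀(8.672e+07) = 79.38 dB.

79 dB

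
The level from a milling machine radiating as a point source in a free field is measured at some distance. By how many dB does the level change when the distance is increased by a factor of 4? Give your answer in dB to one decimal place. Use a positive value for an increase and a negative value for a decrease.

-12.0 dB

A point source loses 6 dB per doubling of distance; generally ΔL = −20·log₁₀(r₂/r₁).
ΔL = −20·log₁₀(4) = -12.04 dB.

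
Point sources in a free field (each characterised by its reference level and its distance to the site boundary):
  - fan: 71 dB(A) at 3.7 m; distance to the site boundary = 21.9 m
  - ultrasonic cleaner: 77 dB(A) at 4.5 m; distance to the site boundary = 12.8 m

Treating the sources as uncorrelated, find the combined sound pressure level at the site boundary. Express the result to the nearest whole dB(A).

Propagate each source to the receiver with L = L_ref − 20·log₁₀(r/r_ref), then add intensities.
fan: 71 − 20·log₁₀(21.9/3.7) = 71 − 15.44 = 55.56 dB(A).
ultrasonic cleaner: 77 − 20·log₁₀(12.8/4.5) = 77 − 9.08 = 67.92 dB(A).
Σ 10^(L/10) = 6.554e+06 → L_total = 10·log₁₀(6.554e+06) = 68.16 dB(A).

68 dB(A)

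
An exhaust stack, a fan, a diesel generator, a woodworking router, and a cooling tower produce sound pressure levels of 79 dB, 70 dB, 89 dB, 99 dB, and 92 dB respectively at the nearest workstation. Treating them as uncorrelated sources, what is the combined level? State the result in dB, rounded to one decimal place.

Incoherent sources combine by intensity addition: L_total = 10·log₁₀(Σ 10^(L_i/10)).
Σ 10^(L/10) = 10^(79/10) + 10^(70/10) + 10^(89/10) + 10^(99/10) + 10^(92/10) = 1.041e+10.
L_total = 10·log₁₀(1.041e+10) = 100.18 dB.

100.2 dB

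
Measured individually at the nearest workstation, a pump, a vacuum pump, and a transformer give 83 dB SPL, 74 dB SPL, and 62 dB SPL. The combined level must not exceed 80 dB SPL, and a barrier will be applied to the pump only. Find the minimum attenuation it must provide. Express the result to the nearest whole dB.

4 dB

The untreated sources together contribute 10^(74/10) + 10^(62/10) = 2.670e+07, i.e. 74.27 dB SPL.
The limit corresponds to 10^(80/10) = 1.000e+08; subtracting the fixed part leaves 7.330e+07 for the pump, i.e. 78.65 dB SPL.
So the pump must be reduced from 83 to 78.65 dB SPL: IL = 4.35 dB.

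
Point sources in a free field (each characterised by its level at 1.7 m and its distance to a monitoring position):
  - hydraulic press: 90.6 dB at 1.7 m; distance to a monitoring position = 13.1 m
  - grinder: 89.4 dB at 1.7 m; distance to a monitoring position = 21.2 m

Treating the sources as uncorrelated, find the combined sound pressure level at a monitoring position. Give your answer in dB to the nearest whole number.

74 dB

Propagate each source to the receiver with L = L_ref − 20·log₁₀(r/r_ref), then add intensities.
hydraulic press: 90.6 − 20·log₁₀(13.1/1.7) = 90.6 − 17.74 = 72.86 dB.
grinder: 89.4 − 20·log₁₀(21.2/1.7) = 89.4 − 21.92 = 67.48 dB.
Σ 10^(L/10) = 2.494e+07 → L_total = 10·log₁₀(2.494e+07) = 73.97 dB.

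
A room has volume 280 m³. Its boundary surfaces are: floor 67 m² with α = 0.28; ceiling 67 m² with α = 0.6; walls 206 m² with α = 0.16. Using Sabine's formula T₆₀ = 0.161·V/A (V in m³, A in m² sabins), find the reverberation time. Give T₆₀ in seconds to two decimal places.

0.49 s

A = Σ Sᵢαᵢ = 67·0.28 + 67·0.6 + 206·0.16 = 91.92 m².
T₆₀ = 0.161 × 280 / 91.92 = 0.490 s.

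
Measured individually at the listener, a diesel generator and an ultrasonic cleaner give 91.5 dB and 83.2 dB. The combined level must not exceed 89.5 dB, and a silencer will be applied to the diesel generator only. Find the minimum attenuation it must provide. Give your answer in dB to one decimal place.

3.2 dB

Fixed contribution from the other source: Σ 10^(L/10) = 10^(83.2/10) = 2.089e+08 (83.20 dB).
To meet 89.5 dB overall, the treated diesel generator may contribute at most 10^(89.5/10) − 2.089e+08 = 6.823e+08, i.e. 88.34 dB.
Required insertion loss = 91.5 − 88.34 = 3.16 dB.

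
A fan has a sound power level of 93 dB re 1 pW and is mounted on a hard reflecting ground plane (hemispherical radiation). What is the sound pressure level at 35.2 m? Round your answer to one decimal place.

L_p = L_w − 10·log₁₀(2π·r²) with r = 35.2 m.
2π·r² = 7785 m², 10·log₁₀ of that is 38.913 dB.
L_p = 93 − 38.913 = 54.09 dB.

54.1 dB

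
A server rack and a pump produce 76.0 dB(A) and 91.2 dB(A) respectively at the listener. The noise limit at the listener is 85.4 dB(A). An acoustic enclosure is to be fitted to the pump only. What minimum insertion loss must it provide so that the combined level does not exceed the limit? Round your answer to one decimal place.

6.3 dB

Everything except the pump sums to 10^(76.0/10) = 3.981e+07 in linear terms, 76.00 dB(A).
To meet 85.4 dB(A) overall, the treated pump may contribute at most 10^(85.4/10) − 3.981e+07 = 3.069e+08, i.e. 84.87 dB(A).
So the pump must be reduced from 91.2 to 84.87 dB(A): IL = 6.33 dB.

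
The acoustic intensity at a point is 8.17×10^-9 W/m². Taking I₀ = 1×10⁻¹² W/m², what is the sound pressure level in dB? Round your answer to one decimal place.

Dividing by I₀ shifts the exponent by 12: I/I₀ = 8.17×10^3.
L = 10·(0.9122 + 3) = 39.12 dB.

39.1 dB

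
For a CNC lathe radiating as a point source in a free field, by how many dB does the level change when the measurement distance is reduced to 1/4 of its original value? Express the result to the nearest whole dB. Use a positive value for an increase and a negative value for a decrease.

With spherical spreading the level changes by −20·log₁₀(r₂/r₁).
ΔL = −20·log₁₀(0.25) = +12.04 dB.

+12 dB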